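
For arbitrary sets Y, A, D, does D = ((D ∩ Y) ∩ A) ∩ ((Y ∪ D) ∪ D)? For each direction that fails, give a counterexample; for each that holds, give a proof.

Forward inclusion. This inclusion fails. Take Y = ∅, A = ∅, D = {1}; then 1 ∈ D but 1 ∉ ((D ∩ Y) ∩ A) ∩ ((Y ∪ D) ∪ D).

Reverse inclusion. Let x ∈ ((D ∩ Y) ∩ A) ∩ ((Y ∪ D) ∪ D). Then x ∈ Y ∩ A ∩ D, from which x ∈ D.

The sets are not equal: only the reverse inclusion holds.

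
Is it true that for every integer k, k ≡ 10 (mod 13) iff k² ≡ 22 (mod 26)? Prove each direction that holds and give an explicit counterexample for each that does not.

Neither implication holds.

(→) This fails: take k = 23. Then 23 ≡ 10 (mod 13), but 23² = 529 ≡ 9 (mod 26), not 22.

(←) This fails: take k = 16. Then 16² = 256 ≡ 22 (mod 26), yet 16 ≡ 3 (mod 13), not 10.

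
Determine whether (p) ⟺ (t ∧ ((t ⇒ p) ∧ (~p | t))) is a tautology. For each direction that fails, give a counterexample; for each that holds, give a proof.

(⟹) This fails. Under p = T, t = F, the left side is true but the right side is false.

(⟸) Assume the antecedent. If p is true, p reduces to true regardless of the other variables. If p is false, the antecedent cannot hold. Either way p holds.

Only the reverse direction holds.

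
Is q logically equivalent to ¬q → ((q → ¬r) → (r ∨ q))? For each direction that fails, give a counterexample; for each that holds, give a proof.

[⇒] Assume the antecedent. If r is true, ¬q → ((q → ¬r) → (r ∨ q)) reduces to true regardless of the other variables. If r is false, the antecedent forces (r = F, q = T), and ¬q → ((q → ¬r) → (r ∨ q)) holds there. Either way ¬q → ((q → ¬r) → (r ∨ q)) holds.

[⇐] This fails. Under r = T, q = F, the left side is false but the right side is true.

Only the forward implication holds.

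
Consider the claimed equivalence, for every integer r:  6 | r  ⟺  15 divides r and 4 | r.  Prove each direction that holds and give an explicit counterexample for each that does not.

Not equivalent: only (⇐) holds.

[⇒] This fails: take r = 6. Certainly 6 ∣ 6, but 15 ∤ 6.

[⇐] Suppose 15 ∣ r and 4 ∣ r. Any common multiple of 15 and 4 is a multiple of their lcm; here gcd(15, 4) = 1, so lcm(15, 4) = 15·4 = 60, so 60 ∣ r. Since 6 ∣ 60, it follows that 6 ∣ r.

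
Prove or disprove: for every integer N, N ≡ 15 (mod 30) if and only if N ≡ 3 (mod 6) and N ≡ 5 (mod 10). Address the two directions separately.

(⟸) If N ≡ 3 (mod 6) and N ≡ 5 (mod 10), then by the Chinese remainder theorem N ≡ 15 (mod 30). This is exactly N ≡ 15 (mod 30).

(⟹) Suppose N ≡ 15 (mod 30); write N = 30j + 15. Since 6 ∣ 30, reducing mod 6 gives N ≡ 15 ≡ 3 (mod 6); since 10 ∣ 30, reducing mod 10 gives N ≡ 15 ≡ 5 (mod 10).

Both directions hold; the statement is true.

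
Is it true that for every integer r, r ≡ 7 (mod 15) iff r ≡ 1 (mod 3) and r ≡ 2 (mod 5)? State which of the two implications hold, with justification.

(←) If r ≡ 1 (mod 3) and r ≡ 2 (mod 5), then by the Chinese remainder theorem r ≡ 7 (mod 15). This is exactly r ≡ 7 (mod 15).

(→) Suppose r ≡ 7 (mod 15); write r = 15j + 7. Since 3 ∣ 15, reducing mod 3 gives r ≡ 7 ≡ 1 (mod 3); since 5 ∣ 15, reducing mod 5 gives r ≡ 7 ≡ 2 (mod 5).

Equivalent; both directions hold.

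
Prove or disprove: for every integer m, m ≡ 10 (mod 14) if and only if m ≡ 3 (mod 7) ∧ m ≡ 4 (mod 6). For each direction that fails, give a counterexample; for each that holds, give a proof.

Only the converse holds.

(⟹) This fails: m = 24 gives 24 ≡ 10 (mod 14) but 24 ≡ 0 (mod 6), so the conjunction on the right does not hold.

(⟸) Conversely, if m ≡ 3 (mod 7) and m ≡ 4 (mod 6), then by the Chinese remainder theorem m ≡ 10 (mod 42). Since 10 ≡ 10 (mod 14) and 14 ∣ 42, we get m ≡ 10 (mod 14).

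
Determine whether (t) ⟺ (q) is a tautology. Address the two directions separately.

Neither direction holds.

(→) This fails. Under t = T, q = F, the left side is true but the right side is false.

(←) This fails. Under t = F, q = T, the left side is false but the right side is true.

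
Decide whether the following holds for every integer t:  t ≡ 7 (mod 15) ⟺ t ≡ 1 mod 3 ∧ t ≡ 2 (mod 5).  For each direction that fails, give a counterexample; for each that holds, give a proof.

Converse. If t ≡ 1 (mod 3) and t ≡ 2 (mod 5), then by the Chinese remainder theorem t ≡ 7 (mod 15). This is exactly t ≡ 7 (mod 15).

Forward direction. Suppose t ≡ 7 (mod 15); write t = 15j + 7. Since 3 ∣ 15, reducing mod 3 gives t ≡ 7 ≡ 1 (mod 3); since 5 ∣ 15, reducing mod 5 gives t ≡ 7 ≡ 2 (mod 5).

The biconditional holds.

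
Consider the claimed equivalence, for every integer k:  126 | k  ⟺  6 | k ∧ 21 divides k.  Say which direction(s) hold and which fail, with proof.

Forward direction. If 126 ∣ k, write k = 126q. Since 126 = 21·6, k = 6·(21q), so 6 ∣ k; and since 126 = 6·21, k = 21·(6q), so 21 ∣ k.

Converse. This fails: take k = 42. Both 6 ∣ 42 and 21 ∣ 42, yet 42 is not a multiple of 126 (since 42 = 0·126 + 42), so 126 ∤ 42.

The forward direction holds; the converse fails.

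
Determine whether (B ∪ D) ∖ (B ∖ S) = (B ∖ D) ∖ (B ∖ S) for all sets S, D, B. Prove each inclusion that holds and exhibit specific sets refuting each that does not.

(⟸) Let x ∈ (B ∖ D) ∖ (B ∖ S). Then x ∈ S ∩ B and x ∉ D, from which x ∈ (B ∪ D) ∖ (B ∖ S).

(⟹) This inclusion fails. Take S = ∅, D = {1}, B = ∅; then 1 ∈ (B ∪ D) ∖ (B ∖ S) but 1 ∉ (B ∖ D) ∖ (B ∖ S).

Only the reverse inclusion holds.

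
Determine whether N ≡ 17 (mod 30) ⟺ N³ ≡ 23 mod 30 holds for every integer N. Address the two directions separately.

[⇒] Suppose N ≡ 17 (mod 30). Write N = 30j + 17. Then (30j + 17)³ = 27000j³ + 45900j² + 26010j + 4913 = 30(900j³ + 1530j² + 867j + 163) + 23, so N³ ≡ 23 (mod 30).

[⇐] Conversely, suppose N³ ≡ 23 (mod 30). The only residue r in {0, …, 29} with r³ ≡ 23 (mod 30) is r = 17, so N ≡ 17 (mod 30).

The biconditional holds.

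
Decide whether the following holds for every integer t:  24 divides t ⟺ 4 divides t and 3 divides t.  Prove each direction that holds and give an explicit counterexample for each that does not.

(⇒) If 24 ∣ t, write t = 24q. Since 24 = 6·4, t = 4·(6q), so 4 ∣ t; and since 24 = 8·3, t = 3·(8q), so 3 ∣ t.

(⇐) This fails: take t = 12. Both 4 ∣ 12 and 3 ∣ 12, yet 12 is not a multiple of 24 (since 12 = 0·24 + 12), so 24 ∤ 12.

Not equivalent: only (⇒) holds.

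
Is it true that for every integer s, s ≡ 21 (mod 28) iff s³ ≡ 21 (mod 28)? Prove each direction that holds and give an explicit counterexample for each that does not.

Equivalent; both directions hold.

(⇒) Suppose s ≡ 21 (mod 28). Write s = 28j + 21. Then (28j + 21)³ = 21952j³ + 49392j² + 37044j + 9261 = 28(784j³ + 1764j² + 1323j + 330) + 21, so s³ ≡ 21 (mod 28).

(⇐) Conversely, suppose s³ ≡ 21 (mod 28). The only residue r in {0, …, 27} with r³ ≡ 21 (mod 28) is r = 21, so s ≡ 21 (mod 28).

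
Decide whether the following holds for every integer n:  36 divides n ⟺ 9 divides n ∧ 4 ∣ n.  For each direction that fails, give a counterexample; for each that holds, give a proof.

(⇐) Suppose 9 ∣ n and 4 ∣ n. Any common multiple of 9 and 4 is a multiple of their lcm; here gcd(9, 4) = 1, so lcm(9, 4) = 9·4 = 36, so 36 ∣ n.

(⇒) If 36 ∣ n, write n = 36q. Since 36 = 4·9, n = 9·(4q), so 9 ∣ n; and since 36 = 9·4, n = 4·(9q), so 4 ∣ n.

Both directions hold; the statement is true.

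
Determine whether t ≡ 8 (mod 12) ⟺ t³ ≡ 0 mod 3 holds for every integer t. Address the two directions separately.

Both directions fail.

[⇒] This fails: take t = 8. Then 8 ≡ 8 (mod 12), but 8³ = 512 ≡ 2 (mod 3), not 0.

[⇐] This fails: take t = 0. Then 0³ = 0 ≡ 0 (mod 3), yet 0 ≡ 0 (mod 12), not 8.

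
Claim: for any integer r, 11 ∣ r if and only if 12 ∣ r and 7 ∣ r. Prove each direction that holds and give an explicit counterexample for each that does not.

(⟹) This fails: take r = 11. Certainly 11 ∣ 11, but 12 ∤ 11.

(⟸) This fails: take r = 84. Both 12 ∣ 84 and 7 ∣ 84, yet 84 is not a multiple of 11 (since 84 = 7·11 + 7), so 11 ∤ 84.

Neither direction holds.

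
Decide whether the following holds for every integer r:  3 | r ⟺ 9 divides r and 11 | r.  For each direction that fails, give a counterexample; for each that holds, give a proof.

(←) Suppose 9 ∣ r and 11 ∣ r. Any common multiple of 9 and 11 is a multiple of their lcm; here gcd(9, 11) = 1, so lcm(9, 11) = 9·11 = 99, so 99 ∣ r. Since 3 ∣ 99, it follows that 3 ∣ r.

(→) This fails: take r = 3. Certainly 3 ∣ 3, but 9 ∤ 3.

(⇒) fails; (⇐) holds.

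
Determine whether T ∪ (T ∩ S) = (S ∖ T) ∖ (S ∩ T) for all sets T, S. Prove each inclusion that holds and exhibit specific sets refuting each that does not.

Neither inclusion holds.

Forward inclusion. This inclusion fails. Take T = {1}, S = ∅; then 1 ∈ T ∪ (T ∩ S) but 1 ∉ (S ∖ T) ∖ (S ∩ T).

Reverse inclusion. This inclusion fails. Take T = ∅, S = {1}; then 1 ∈ (S ∖ T) ∖ (S ∩ T) but 1 ∉ T ∪ (T ∩ S).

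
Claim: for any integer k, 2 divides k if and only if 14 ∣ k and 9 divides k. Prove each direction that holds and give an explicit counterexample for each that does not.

[⇒] This fails: take k = 2. Certainly 2 ∣ 2, but 14 ∤ 2.

[⇐] Suppose 14 ∣ k and 9 ∣ k. Any common multiple of 14 and 9 is a multiple of their lcm; here gcd(14, 9) = 1, so lcm(14, 9) = 14·9 = 126, so 126 ∣ k. Since 2 ∣ 126, it follows that 2 ∣ k.

The forward direction fails; the converse holds.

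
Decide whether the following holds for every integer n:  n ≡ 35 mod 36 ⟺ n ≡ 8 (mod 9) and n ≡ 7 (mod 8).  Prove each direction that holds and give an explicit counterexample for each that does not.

(→) This fails: n = 35 gives 35 ≡ 35 (mod 36) but 35 ≡ 3 (mod 8), so the conjunction on the right does not hold.

(←) Conversely, if n ≡ 8 (mod 9) and n ≡ 7 (mod 8), then by the Chinese remainder theorem n ≡ 71 (mod 72). Since 71 ≡ 35 (mod 36) and 36 ∣ 72, we get n ≡ 35 (mod 36).

(⇒) fails; (⇐) holds.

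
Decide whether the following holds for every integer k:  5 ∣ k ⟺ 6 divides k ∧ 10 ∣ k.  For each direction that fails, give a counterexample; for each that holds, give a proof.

[⇐] Suppose 6 ∣ k and 10 ∣ k. Any common multiple of 6 and 10 is a multiple of their lcm; here lcm(6, 10) = 6·10/gcd(6, 10) = 60/2 = 30, so 30 ∣ k. Since 5 ∣ 30, it follows that 5 ∣ k.

[⇒] This fails: take k = 5. Certainly 5 ∣ 5, but 6 ∤ 5.

The forward direction fails; the converse holds.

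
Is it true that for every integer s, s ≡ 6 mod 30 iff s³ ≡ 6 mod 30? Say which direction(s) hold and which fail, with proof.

Both directions hold.

(←) Suppose s³ ≡ 6 (mod 30). The only residue r in {0, …, 29} with r³ ≡ 6 (mod 30) is r = 6, so s ≡ 6 (mod 30).

(→) Suppose s ≡ 6 mod 30. Write s = 30j + 6. Then (30j + 6)³ = 27000j³ + 16200j² + 3240j + 216 = 30(900j³ + 540j² + 108j + 7) + 6, so s³ ≡ 6 (mod 30).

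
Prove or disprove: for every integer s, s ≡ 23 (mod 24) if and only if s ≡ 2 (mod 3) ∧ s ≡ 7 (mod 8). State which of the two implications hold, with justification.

(⟹) Suppose s ≡ 23 (mod 24); write s = 24j + 23. Since 3 ∣ 24, reducing mod 3 gives s ≡ 23 ≡ 2 (mod 3); since 8 ∣ 24, reducing mod 8 gives s ≡ 23 ≡ 7 (mod 8).

(⟸) Conversely, if s ≡ 2 (mod 3) and s ≡ 7 (mod 8), then by the Chinese remainder theorem s ≡ 23 (mod 24). This is exactly s ≡ 23 (mod 24).

Both implications hold.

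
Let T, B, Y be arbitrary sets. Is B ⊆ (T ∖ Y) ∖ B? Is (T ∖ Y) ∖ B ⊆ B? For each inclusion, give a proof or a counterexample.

(⊆) This inclusion fails. Take T = ∅, B = {1}, Y = ∅; then 1 ∈ B but 1 ∉ (T ∖ Y) ∖ B.

(⊇) This inclusion fails. Take T = {1}, B = ∅, Y = ∅; then 1 ∈ (T ∖ Y) ∖ B but 1 ∉ B.

Both inclusions fail.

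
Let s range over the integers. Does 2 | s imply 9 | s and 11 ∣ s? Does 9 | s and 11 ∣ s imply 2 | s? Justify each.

(⇒) This fails: take s = 2. Certainly 2 ∣ 2, but 9 ∤ 2.

(⇐) This fails: take s = 99. Both 9 ∣ 99 and 11 ∣ 99, yet 99 is not a multiple of 2 (since 99 = 49·2 + 1), so 2 ∤ 99.

Neither direction holds.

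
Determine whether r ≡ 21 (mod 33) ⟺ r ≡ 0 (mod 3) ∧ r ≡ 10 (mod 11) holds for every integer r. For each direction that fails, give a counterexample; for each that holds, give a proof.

Forward direction. Suppose r ≡ 21 (mod 33); write r = 33j + 21. Since 3 ∣ 33, reducing mod 3 gives r ≡ 21 ≡ 0 (mod 3); since 11 ∣ 33, reducing mod 11 gives r ≡ 21 ≡ 10 (mod 11).

Converse. If r ≡ 0 (mod 3) and r ≡ 10 (mod 11), then by the Chinese remainder theorem r ≡ 21 (mod 33). This is exactly r ≡ 21 (mod 33).

Both implications hold.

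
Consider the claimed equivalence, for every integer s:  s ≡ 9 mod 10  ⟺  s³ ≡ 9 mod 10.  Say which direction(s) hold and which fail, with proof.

Both directions hold.

(⇒) Suppose s ≡ 9 mod 10. Write s = 10j + 9. Then (10j + 9)³ = 1000j³ + 2700j² + 2430j + 729 = 10(100j³ + 270j² + 243j + 72) + 9, so s³ ≡ 9 (mod 10).

(⇐) Conversely, suppose s³ ≡ 9 (mod 10). The only residue r in {0, …, 9} with r³ ≡ 9 (mod 10) is r = 9, so s ≡ 9 (mod 10).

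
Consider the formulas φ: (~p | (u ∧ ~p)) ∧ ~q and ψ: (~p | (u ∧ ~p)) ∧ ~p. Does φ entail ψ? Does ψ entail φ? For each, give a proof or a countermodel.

(⇒) holds; (⇐) fails.

[⇒] Assume the antecedent. If q is true, the antecedent cannot hold. If q is false, the antecedent forces (q = F, u = F, p = F) or (q = F, u = T, p = F), and (~p | (u ∧ ~p)) ∧ ~p holds there. Either way (~p | (u ∧ ~p)) ∧ ~p holds.

[⇐] This fails. Under q = T, u = F, p = F, the left side is false but the right side is true.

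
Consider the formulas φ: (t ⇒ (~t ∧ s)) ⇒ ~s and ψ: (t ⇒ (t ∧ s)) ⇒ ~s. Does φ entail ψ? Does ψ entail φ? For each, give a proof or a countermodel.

(⟹) This fails. Under s = T, t = T, the left side is true but the right side is false.

(⟸) Assume the antecedent. If s is true, the antecedent cannot hold. If s is false, (t ⇒ (~t ∧ s)) ⇒ ~s reduces to true regardless of the other variables. Either way (t ⇒ (~t ∧ s)) ⇒ ~s holds.

Only the reverse direction holds.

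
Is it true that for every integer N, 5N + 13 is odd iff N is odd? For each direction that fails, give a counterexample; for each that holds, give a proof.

Both directions fail.

[⇒] This fails: N = 4 gives 5N + 13 = 33, which is odd, but 4 is even, not odd.

[⇐] This also fails: N = 7 is odd, but 5N + 13 = 48 is even, not odd.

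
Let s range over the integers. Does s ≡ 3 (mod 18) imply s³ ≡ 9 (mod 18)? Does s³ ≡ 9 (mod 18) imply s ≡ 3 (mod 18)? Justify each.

Not equivalent: only (⇒) holds.

(⇒) Suppose s ≡ 3 (mod 18). Write s = 18j + 3. Then (18j + 3)³ = 5832j³ + 2916j² + 486j + 27 = 18(324j³ + 162j² + 27j + 1) + 9, so s³ ≡ 9 (mod 18).

(⇐) This fails: take s = 9. Then 9³ = 729 ≡ 9 (mod 18), yet 9 ≡ 9 (mod 18), not 3.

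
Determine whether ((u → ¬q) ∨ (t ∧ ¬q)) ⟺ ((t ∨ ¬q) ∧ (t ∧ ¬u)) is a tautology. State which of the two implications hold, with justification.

Not equivalent: only (⇐) holds.

Forward direction. This fails. Under t = F, u = F, q = F, the left side is true but the right side is false.

Converse. Assume the antecedent. If t is true, the antecedent forces (t = T, u = F, q = F) or (t = T, u = F, q = T), and (u → ¬q) ∨ (t ∧ ¬q) holds there. If t is false, the antecedent cannot hold. Either way (u → ¬q) ∨ (t ∧ ¬q) holds.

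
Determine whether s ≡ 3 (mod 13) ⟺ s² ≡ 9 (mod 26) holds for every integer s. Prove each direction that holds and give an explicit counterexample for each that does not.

(→) This fails: take s = 16. Then 16 ≡ 3 (mod 13), but 16² = 256 ≡ 22 (mod 26), not 9.

(←) This fails: take s = 23. Then 23² = 529 ≡ 9 (mod 26), yet 23 ≡ 10 (mod 13), not 3.

Neither implication holds.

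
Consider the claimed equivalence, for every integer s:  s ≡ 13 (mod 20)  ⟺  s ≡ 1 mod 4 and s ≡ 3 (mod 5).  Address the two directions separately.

(→) Suppose s ≡ 13 (mod 20); write s = 20j + 13. Since 4 ∣ 20, reducing mod 4 gives s ≡ 13 ≡ 1 (mod 4); since 5 ∣ 20, reducing mod 5 gives s ≡ 13 ≡ 3 (mod 5).

(←) Conversely, if s ≡ 1 (mod 4) and s ≡ 3 (mod 5), then by the Chinese remainder theorem s ≡ 13 (mod 20). This is exactly s ≡ 13 (mod 20).

The biconditional holds.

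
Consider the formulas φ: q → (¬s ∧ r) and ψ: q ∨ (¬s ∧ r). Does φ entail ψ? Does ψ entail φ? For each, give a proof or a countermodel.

(⇒) fails and (⇐) fails.

(⇒) This fails. Under s = F, q = F, r = F, the left side is true but the right side is false.

(⇐) This fails. Under s = F, q = T, r = F, the left side is false but the right side is true.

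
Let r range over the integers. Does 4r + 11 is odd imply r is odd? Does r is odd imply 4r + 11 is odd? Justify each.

[⇒] This fails: take r = 6. Then 4r + 11 = 35, which is odd, yet r = 6 is even, not odd.

[⇐] Suppose r is odd. Since 4 is even, 4r is even for every r, so 4r + 11 has the same parity as 11, which is odd. Hence 4r + 11 is odd.

The forward direction fails; the converse holds.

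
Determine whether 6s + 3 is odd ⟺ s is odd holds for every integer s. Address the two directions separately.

[⇒] This fails: take s = 4. Then 6s + 3 = 27, which is odd, yet s = 4 is even, not odd.

[⇐] Suppose s is odd. Since 6 is even, 6s is even for every s, so 6s + 3 has the same parity as 3, which is odd. Hence 6s + 3 is odd.

The forward direction fails; the converse holds.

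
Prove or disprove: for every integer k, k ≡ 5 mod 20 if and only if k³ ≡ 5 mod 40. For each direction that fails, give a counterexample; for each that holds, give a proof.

Not equivalent: only (⇐) holds.

(→) This fails: take k = 25. Then 25 ≡ 5 (mod 20), but 25³ = 15625 ≡ 25 (mod 40), not 5.

(←) Conversely, the residues r modulo 40 with r³ ≡ 5 (mod 40) are exactly {5}, and each is ≡ 5 (mod 20).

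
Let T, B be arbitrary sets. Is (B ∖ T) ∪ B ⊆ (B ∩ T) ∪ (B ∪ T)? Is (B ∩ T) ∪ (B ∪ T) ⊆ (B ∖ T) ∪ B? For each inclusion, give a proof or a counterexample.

(⊆) holds; (⊇) fails.

Forward inclusion. Let x ∈ (B ∖ T) ∪ B. Then either x ∈ B and x ∉ T; or x ∈ T ∩ B. In each case x ∈ (B ∩ T) ∪ (B ∪ T), so (B ∖ T) ∪ B ⊆ (B ∩ T) ∪ (B ∪ T).

Reverse inclusion. This inclusion fails. Take T = {1}, B = ∅; then 1 ∈ (B ∩ T) ∪ (B ∪ T) but 1 ∉ (B ∖ T) ∪ B.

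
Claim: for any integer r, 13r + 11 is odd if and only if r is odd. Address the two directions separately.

Neither implication holds.

Forward direction. This fails: r = 6 gives 13r + 11 = 89, which is odd, but 6 is even, not odd.

Converse. This also fails: r = 7 is odd, but 13r + 11 = 102 is even, not odd.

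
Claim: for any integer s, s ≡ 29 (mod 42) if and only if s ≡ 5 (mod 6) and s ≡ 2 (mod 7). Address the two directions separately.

Both directions fail.

Forward direction. This fails: s = 29 gives 29 ≡ 29 (mod 42) but 29 ≡ 1 (mod 7), so the conjunction on the right does not hold.

Converse. This fails: s = 23 satisfies both congruences on the right (23 ≡ 5 mod 6 and 23 ≡ 2 mod 7) yet 23 ≡ 23 (mod 42), not 29.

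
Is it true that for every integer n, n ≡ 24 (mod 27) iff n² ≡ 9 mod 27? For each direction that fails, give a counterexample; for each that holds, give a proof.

The forward direction holds; the converse fails.

Forward direction. Suppose n ≡ 24 (mod 27). Write n = 27j + 24. Then (27j + 24)² = 729j² + 1296j + 576 = 27(27j² + 48j + 21) + 9, so n² ≡ 9 (mod 27).

Converse. This fails: take n = 3. Then 3² = 9 ≡ 9 (mod 27), yet 3 ≡ 3 (mod 27), not 24.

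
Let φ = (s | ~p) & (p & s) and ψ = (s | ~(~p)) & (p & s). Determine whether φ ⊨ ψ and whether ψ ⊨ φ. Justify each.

Both directions hold; the statement is true.

(⟹) Assume the antecedent. If p is true, the antecedent forces (p = T, s = T), and (s | ~(~p)) & (p & s) holds there. If p is false, the antecedent cannot hold. Either way (s | ~(~p)) & (p & s) holds.

(⟸) Assume the antecedent. If p is true, the antecedent forces (p = T, s = T), and (s | ~p) & (p & s) holds there. If p is false, the antecedent cannot hold. Either way (s | ~p) & (p & s) holds.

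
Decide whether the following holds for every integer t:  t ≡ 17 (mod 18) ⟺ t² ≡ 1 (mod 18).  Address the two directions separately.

(⇒) Suppose t ≡ 17 (mod 18). Write t = 18j + 17. Then (18j + 17)² = 324j² + 612j + 289 = 18(18j² + 34j + 16) + 1, so t² ≡ 1 (mod 18).

(⇐) This fails: take t = 1. Then 1² = 1 ≡ 1 (mod 18), yet 1 ≡ 1 (mod 18), not 17.

Only the forward implication holds.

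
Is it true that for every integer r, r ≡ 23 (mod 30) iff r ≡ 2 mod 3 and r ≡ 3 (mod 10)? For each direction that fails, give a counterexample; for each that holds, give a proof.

Both directions hold; the statement is true.

[⇒] Suppose r ≡ 23 (mod 30); write r = 30j + 23. Since 3 ∣ 30, reducing mod 3 gives r ≡ 23 ≡ 2 (mod 3); since 10 ∣ 30, reducing mod 10 gives r ≡ 23 ≡ 3 (mod 10).

[⇐] Conversely, if r ≡ 2 (mod 3) and r ≡ 3 (mod 10), then by the Chinese remainder theorem r ≡ 23 (mod 30). This is exactly r ≡ 23 (mod 30).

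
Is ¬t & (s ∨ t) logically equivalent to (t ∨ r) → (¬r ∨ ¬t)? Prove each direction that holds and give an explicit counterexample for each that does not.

(⇒) Assume the antecedent. If r is true, the antecedent forces (r = T, t = F, s = T), and (t ∨ r) → (¬r ∨ ¬t) holds there. If r is false, (t ∨ r) → (¬r ∨ ¬t) reduces to true regardless of the other variables. Either way (t ∨ r) → (¬r ∨ ¬t) holds.

(⇐) This fails. Under r = F, t = F, s = F, the left side is false but the right side is true.

The forward direction holds; the converse fails.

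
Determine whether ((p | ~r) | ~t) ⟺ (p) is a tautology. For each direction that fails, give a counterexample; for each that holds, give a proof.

Only the reverse direction holds.

(⟹) This fails. Under t = F, p = F, r = F, the left side is true but the right side is false.

(⟸) Assume the antecedent. If t is true, the antecedent forces (t = T, p = T, r = F) or (t = T, p = T, r = T), and (p | ~r) | ~t holds there. If t is false, (p | ~r) | ~t reduces to true regardless of the other variables. Either way (p | ~r) | ~t holds.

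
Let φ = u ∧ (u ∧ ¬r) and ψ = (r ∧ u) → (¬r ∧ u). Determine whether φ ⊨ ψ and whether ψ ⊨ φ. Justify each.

(⇒) holds; (⇐) fails.

(⟸) This fails. Under u = F, r = F, the left side is false but the right side is true.

(⟹) Assume the antecedent. If u is true, the antecedent forces (u = T, r = F), and (r ∧ u) → (¬r ∧ u) holds there. If u is false, the antecedent cannot hold. Either way (r ∧ u) → (¬r ∧ u) holds.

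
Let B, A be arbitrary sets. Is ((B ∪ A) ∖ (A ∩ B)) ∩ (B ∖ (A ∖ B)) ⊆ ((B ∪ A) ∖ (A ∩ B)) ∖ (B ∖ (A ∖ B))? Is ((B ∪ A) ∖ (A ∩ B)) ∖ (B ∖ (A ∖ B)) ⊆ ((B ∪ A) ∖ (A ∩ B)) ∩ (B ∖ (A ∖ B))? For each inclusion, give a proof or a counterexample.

(⟹) This inclusion fails. Take B = {1}, A = ∅; then 1 ∈ ((B ∪ A) ∖ (A ∩ B)) ∩ (B ∖ (A ∖ B)) but 1 ∉ ((B ∪ A) ∖ (A ∩ B)) ∖ (B ∖ (A ∖ B)).

(⟸) This inclusion fails. Take B = ∅, A = {1}; then 1 ∈ ((B ∪ A) ∖ (A ∩ B)) ∖ (B ∖ (A ∖ B)) but 1 ∉ ((B ∪ A) ∖ (A ∩ B)) ∩ (B ∖ (A ∖ B)).

(⊆) fails and (⊇) fails.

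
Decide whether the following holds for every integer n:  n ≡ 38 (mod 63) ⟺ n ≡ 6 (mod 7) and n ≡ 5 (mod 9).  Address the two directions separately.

(→) This fails: n = 38 gives 38 ≡ 38 (mod 63) but 38 ≡ 3 (mod 7), so the conjunction on the right does not hold.

(←) This fails: n = 41 satisfies both congruences on the right (41 ≡ 6 mod 7 and 41 ≡ 5 mod 9) yet 41 ≡ 41 (mod 63), not 38.

Both directions fail.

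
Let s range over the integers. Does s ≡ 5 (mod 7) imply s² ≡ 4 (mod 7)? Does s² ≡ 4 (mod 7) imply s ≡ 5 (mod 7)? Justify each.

Only the forward direction holds.

Forward direction. Suppose s ≡ 5 (mod 7). Write s = 7j + 5. Then (7j + 5)² = 49j² + 70j + 25 = 7(7j² + 10j + 3) + 4, so s² ≡ 4 (mod 7).

Converse. This fails: take s = 2. Then 2² = 4 ≡ 4 (mod 7), yet 2 ≡ 2 (mod 7), not 5.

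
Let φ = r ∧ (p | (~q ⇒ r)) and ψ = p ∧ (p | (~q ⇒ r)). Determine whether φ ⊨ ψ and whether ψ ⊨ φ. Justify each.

Both directions fail.

(⇒) This fails. Under r = T, p = F, q = F, the left side is true but the right side is false.

(⇐) This fails. Under r = F, p = T, q = F, the left side is false but the right side is true.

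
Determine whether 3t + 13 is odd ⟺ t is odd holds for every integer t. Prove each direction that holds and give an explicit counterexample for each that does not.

(⇒) This fails: t = 2 gives 3t + 13 = 19, which is odd, but 2 is even, not odd.

(⇐) This also fails: t = 5 is odd, but 3t + 13 = 28 is even, not odd.

Both directions fail.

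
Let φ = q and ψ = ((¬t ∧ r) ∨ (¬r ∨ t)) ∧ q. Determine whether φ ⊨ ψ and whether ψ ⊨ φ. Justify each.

Converse. Assume the antecedent. If t is true, the antecedent forces (t = T, r = F, q = T) or (t = T, r = T, q = T), and q holds there. If t is false, the antecedent forces (t = F, r = F, q = T) or (t = F, r = T, q = T), and q holds there. Either way q holds.

Forward direction. Assume the antecedent. If t is true, the antecedent forces (t = T, r = F, q = T) or (t = T, r = T, q = T), and ((¬t ∧ r) ∨ (¬r ∨ t)) ∧ q holds there. If t is false, the antecedent forces (t = F, r = F, q = T) or (t = F, r = T, q = T), and ((¬t ∧ r) ∨ (¬r ∨ t)) ∧ q holds there. Either way ((¬t ∧ r) ∨ (¬r ∨ t)) ∧ q holds.

Both implications hold.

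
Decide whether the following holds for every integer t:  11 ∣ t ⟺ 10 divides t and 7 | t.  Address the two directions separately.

Neither implication holds.

(⟹) This fails: take t = 11. Certainly 11 ∣ 11, but 10 ∤ 11.

(⟸) This fails: take t = 70. Both 10 ∣ 70 and 7 ∣ 70, yet 70 is not a multiple of 11 (since 70 = 6·11 + 4), so 11 ∤ 70.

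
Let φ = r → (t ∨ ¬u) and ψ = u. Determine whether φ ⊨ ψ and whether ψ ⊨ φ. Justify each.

Forward direction. This fails. Under u = F, r = F, t = F, the left side is true but the right side is false.

Converse. This fails. Under u = T, r = T, t = F, the left side is false but the right side is true.

(⇒) fails and (⇐) fails.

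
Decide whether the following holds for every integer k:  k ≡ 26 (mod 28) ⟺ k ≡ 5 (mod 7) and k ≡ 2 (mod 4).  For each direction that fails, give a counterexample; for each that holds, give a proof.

(⇐) If k ≡ 5 (mod 7) and k ≡ 2 (mod 4), then by the Chinese remainder theorem k ≡ 26 (mod 28). This is exactly k ≡ 26 (mod 28).

(⇒) Suppose k ≡ 26 (mod 28); write k = 28j + 26. Since 7 ∣ 28, reducing mod 7 gives k ≡ 26 ≡ 5 (mod 7); since 4 ∣ 28, reducing mod 4 gives k ≡ 26 ≡ 2 (mod 4).

The biconditional holds.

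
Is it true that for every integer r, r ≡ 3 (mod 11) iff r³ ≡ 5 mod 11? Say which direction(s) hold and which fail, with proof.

Both directions hold; the statement is true.

[⇒] Suppose r ≡ 3 (mod 11). Write r = 11j + 3. Then (11j + 3)³ = 1331j³ + 1089j² + 297j + 27 = 11(121j³ + 99j² + 27j + 2) + 5, so r³ ≡ 5 (mod 11).

[⇐] Conversely, suppose r³ ≡ 5 (mod 11). The only residue r in {0, …, 10} with r³ ≡ 5 (mod 11) is r = 3, so r ≡ 3 (mod 11).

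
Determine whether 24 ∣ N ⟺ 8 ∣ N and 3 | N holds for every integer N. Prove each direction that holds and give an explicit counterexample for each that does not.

Both directions hold.

Forward direction. If 24 ∣ N, write N = 24q. Since 24 = 3·8, N = 8·(3q), so 8 ∣ N; and since 24 = 8·3, N = 3·(8q), so 3 ∣ N.

Converse. Suppose 8 ∣ N and 3 ∣ N. Any common multiple of 8 and 3 is a multiple of their lcm; here gcd(8, 3) = 1, so lcm(8, 3) = 8·3 = 24, so 24 ∣ N.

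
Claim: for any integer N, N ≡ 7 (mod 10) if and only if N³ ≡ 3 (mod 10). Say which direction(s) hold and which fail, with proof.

Both directions hold.

Forward direction. Suppose N ≡ 7 (mod 10). Write N = 10j + 7. Then (10j + 7)³ = 1000j³ + 2100j² + 1470j + 343 = 10(100j³ + 210j² + 147j + 34) + 3, so N³ ≡ 3 (mod 10).

Converse. For the converse, argue contrapositively. If N ≢ 7 (mod 10), then N is congruent to one of 0, 1, 2, 3, 4, 5, 6, 8, 9 modulo 10, and these give N³ ≡ 0, 1, 8, 7, 4, 5, 6, 2, 9 respectively — never 3.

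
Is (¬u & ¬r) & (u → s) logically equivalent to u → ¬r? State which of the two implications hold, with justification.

The forward direction holds; the converse fails.

Converse. This fails. Under u = T, r = F, s = F, the left side is false but the right side is true.

Forward direction. Assume the antecedent. If u is true, the antecedent cannot hold. If u is false, u → ¬r reduces to true regardless of the other variables. Either way u → ¬r holds.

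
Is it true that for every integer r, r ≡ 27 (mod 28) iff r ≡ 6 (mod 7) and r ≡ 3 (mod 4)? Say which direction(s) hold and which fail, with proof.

Both directions hold; the statement is true.

[⇒] Suppose r ≡ 27 (mod 28); write r = 28j + 27. Since 7 ∣ 28, reducing mod 7 gives r ≡ 27 ≡ 6 (mod 7); since 4 ∣ 28, reducing mod 4 gives r ≡ 27 ≡ 3 (mod 4).

[⇐] Conversely, if r ≡ 6 (mod 7) and r ≡ 3 (mod 4), then by the Chinese remainder theorem r ≡ 27 (mod 28). This is exactly r ≡ 27 (mod 28).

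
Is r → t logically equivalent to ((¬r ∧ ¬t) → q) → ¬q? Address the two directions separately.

(⇒) This fails. Under q = T, t = F, r = F, the left side is true but the right side is false.

(⇐) This fails. Under q = F, t = F, r = T, the left side is false but the right side is true.

Neither implication holds.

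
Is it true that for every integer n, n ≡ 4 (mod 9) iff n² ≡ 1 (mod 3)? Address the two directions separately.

Forward direction. Suppose n ≡ 4 (mod 9). Then n² ≡ 4² = 16 (mod 9), and since 3 ∣ 9, also n² ≡ 1 (mod 3).

Converse. This fails: take n = 1. Then 1² = 1 ≡ 1 (mod 3), yet 1 ≡ 1 (mod 9), not 4.

Only the forward direction holds.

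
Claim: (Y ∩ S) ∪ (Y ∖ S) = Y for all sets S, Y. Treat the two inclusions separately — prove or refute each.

Both inclusions hold; the sets are equal.

(⊆) Let x ∈ (Y ∩ S) ∪ (Y ∖ S). Then either x ∈ Y and x ∉ S; or x ∈ S ∩ Y. In each case x ∈ Y, so (Y ∩ S) ∪ (Y ∖ S) ⊆ Y.

(⊇) Let x ∈ Y. Then either x ∈ Y and x ∉ S; or x ∈ S ∩ Y. In each case x ∈ (Y ∩ S) ∪ (Y ∖ S), so Y ⊆ (Y ∩ S) ∪ (Y ∖ S).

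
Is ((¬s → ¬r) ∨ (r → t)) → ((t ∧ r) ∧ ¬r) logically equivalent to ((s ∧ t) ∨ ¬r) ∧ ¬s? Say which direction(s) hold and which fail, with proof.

Forward direction. This fails. Under t = F, r = T, s = F, the left side is true but the right side is false.

Converse. This fails. Under t = F, r = F, s = F, the left side is false but the right side is true.

Neither implication holds.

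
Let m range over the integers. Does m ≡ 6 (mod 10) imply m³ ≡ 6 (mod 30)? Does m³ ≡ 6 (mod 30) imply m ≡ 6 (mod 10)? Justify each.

[⇒] This fails: take m = 16. Then 16 ≡ 6 (mod 10), but 16³ = 4096 ≡ 16 (mod 30), not 6.

[⇐] Conversely, the residues r modulo 30 with r³ ≡ 6 (mod 30) are exactly {6}, and each is ≡ 6 (mod 10).

Only the reverse direction holds.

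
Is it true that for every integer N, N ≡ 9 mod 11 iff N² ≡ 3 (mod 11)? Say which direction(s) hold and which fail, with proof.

(⇒) fails and (⇐) fails.

Forward direction. This fails: take N = 9. Then 9 ≡ 9 (mod 11), but 9² = 81 ≡ 4 (mod 11), not 3.

Converse. This fails: take N = 5. Then 5² = 25 ≡ 3 (mod 11), yet 5 ≡ 5 (mod 11), not 9.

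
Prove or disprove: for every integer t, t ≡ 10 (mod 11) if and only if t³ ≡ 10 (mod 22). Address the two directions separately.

The forward direction fails; the converse holds.

(←) The residues r modulo 22 with r³ ≡ 10 (mod 22) are exactly {10}, and each is ≡ 10 (mod 11).

(→) This fails: take t = 21. Then 21 ≡ 10 (mod 11), but 21³ = 9261 ≡ 21 (mod 22), not 10.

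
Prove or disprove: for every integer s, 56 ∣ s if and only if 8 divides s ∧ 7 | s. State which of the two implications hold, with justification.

The biconditional holds.

Forward direction. If 56 ∣ s, write s = 56q. Since 56 = 7·8, s = 8·(7q), so 8 ∣ s; and since 56 = 8·7, s = 7·(8q), so 7 ∣ s.

Converse. Suppose 8 ∣ s and 7 ∣ s. Any common multiple of 8 and 7 is a multiple of their lcm; here gcd(8, 7) = 1, so lcm(8, 7) = 8·7 = 56, so 56 ∣ s.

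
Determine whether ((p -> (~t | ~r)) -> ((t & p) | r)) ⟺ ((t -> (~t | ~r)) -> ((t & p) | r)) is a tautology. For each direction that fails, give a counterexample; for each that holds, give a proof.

[⇐] Assume the antecedent. If r is true, the consequent reduces to true regardless of the other variables. If r is false, the antecedent forces (p = T, r = F, t = T), and the consequent holds there. Either way the consequent holds.

[⇒] Assume the antecedent. If r is true, the consequent reduces to true regardless of the other variables. If r is false, the antecedent forces (p = T, r = F, t = T), and the consequent holds there. Either way the consequent holds.

Both directions hold; the statement is true.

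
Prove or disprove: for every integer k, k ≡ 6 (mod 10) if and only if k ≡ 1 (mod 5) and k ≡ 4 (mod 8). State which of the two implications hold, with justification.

The forward direction fails; the converse holds.

Forward direction. This fails: k = 16 gives 16 ≡ 6 (mod 10) but 16 ≡ 0 (mod 8), so the conjunction on the right does not hold.

Converse. If k ≡ 1 (mod 5) and k ≡ 4 (mod 8), then by the Chinese remainder theorem k ≡ 36 (mod 40). Since 36 ≡ 6 (mod 10) and 10 ∣ 40, we get k ≡ 6 (mod 10).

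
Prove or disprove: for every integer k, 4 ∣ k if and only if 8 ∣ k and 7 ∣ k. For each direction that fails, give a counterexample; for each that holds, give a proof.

The forward direction fails; the converse holds.

Forward direction. This fails: take k = 4. Certainly 4 ∣ 4, but 8 ∤ 4.

Converse. Suppose 8 ∣ k and 7 ∣ k. Any common multiple of 8 and 7 is a multiple of their lcm; here gcd(8, 7) = 1, so lcm(8, 7) = 8·7 = 56, so 56 ∣ k. Since 4 ∣ 56, it follows that 4 ∣ k.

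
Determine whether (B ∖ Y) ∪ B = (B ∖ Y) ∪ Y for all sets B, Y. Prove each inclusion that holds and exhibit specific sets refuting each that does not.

Forward inclusion. Let x ∈ (B ∖ Y) ∪ B. Then either x ∈ B and x ∉ Y; or x ∈ B ∩ Y. In each case x ∈ (B ∖ Y) ∪ Y, so (B ∖ Y) ∪ B ⊆ (B ∖ Y) ∪ Y.

Reverse inclusion. This inclusion fails. Take B = ∅, Y = {1}; then 1 ∈ (B ∖ Y) ∪ Y but 1 ∉ (B ∖ Y) ∪ B.

The sets are not equal: only the forward inclusion holds.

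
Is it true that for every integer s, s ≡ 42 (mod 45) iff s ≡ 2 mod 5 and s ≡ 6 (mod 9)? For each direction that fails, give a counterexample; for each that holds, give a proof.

Both directions hold; the statement is true.

(⟹) Suppose s ≡ 42 (mod 45); write s = 45j + 42. Since 5 ∣ 45, reducing mod 5 gives s ≡ 42 ≡ 2 (mod 5); since 9 ∣ 45, reducing mod 9 gives s ≡ 42 ≡ 6 (mod 9).

(⟸) Conversely, if s ≡ 2 (mod 5) and s ≡ 6 (mod 9), then by the Chinese remainder theorem s ≡ 42 (mod 45). This is exactly s ≡ 42 (mod 45).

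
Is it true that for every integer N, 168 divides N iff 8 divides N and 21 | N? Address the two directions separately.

(⇒) If 168 ∣ N, write N = 168q. Since 168 = 21·8, N = 8·(21q), so 8 ∣ N; and since 168 = 8·21, N = 21·(8q), so 21 ∣ N.

(⇐) Suppose 8 ∣ N and 21 ∣ N. Any common multiple of 8 and 21 is a multiple of their lcm; here gcd(8, 21) = 1, so lcm(8, 21) = 8·21 = 168, so 168 ∣ N.

The biconditional holds.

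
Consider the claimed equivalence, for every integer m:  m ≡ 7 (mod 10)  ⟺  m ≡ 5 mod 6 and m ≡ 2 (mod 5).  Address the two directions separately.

(⇒) fails; (⇐) holds.

[⇒] This fails: m = 27 gives 27 ≡ 7 (mod 10) but 27 ≡ 3 (mod 6), so the conjunction on the right does not hold.

[⇐] Conversely, if m ≡ 5 (mod 6) and m ≡ 2 (mod 5), then by the Chinese remainder theorem m ≡ 17 (mod 30). Since 17 ≡ 7 (mod 10) and 10 ∣ 30, we get m ≡ 7 (mod 10).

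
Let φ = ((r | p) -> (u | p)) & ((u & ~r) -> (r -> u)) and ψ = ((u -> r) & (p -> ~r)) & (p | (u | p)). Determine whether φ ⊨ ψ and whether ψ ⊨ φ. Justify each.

(→) This fails. Under u = F, p = F, r = F, the left side is true but the right side is false.

(←) Assume the antecedent. If u is true, the consequent reduces to true regardless of the other variables. If u is false, the antecedent forces (u = F, p = T, r = F), and the consequent holds there. Either way the consequent holds.

(⇒) fails; (⇐) holds.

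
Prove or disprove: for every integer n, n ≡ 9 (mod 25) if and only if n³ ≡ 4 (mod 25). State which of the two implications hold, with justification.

[⇒] Suppose n ≡ 9 (mod 25). Write n = 25j + 9. Then (25j + 9)³ = 15625j³ + 16875j² + 6075j + 729 = 25(625j³ + 675j² + 243j + 29) + 4, so n³ ≡ 4 (mod 25).

[⇐] Conversely, suppose n³ ≡ 4 (mod 25). The only residue r in {0, …, 24} with r³ ≡ 4 (mod 25) is r = 9, so n ≡ 9 (mod 25).

Both implications hold.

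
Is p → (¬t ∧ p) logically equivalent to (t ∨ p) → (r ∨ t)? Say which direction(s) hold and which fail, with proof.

(⇒) fails and (⇐) fails.

[⇒] This fails. Under r = F, t = F, p = T, the left side is true but the right side is false.

[⇐] This fails. Under r = F, t = T, p = T, the left side is false but the right side is true.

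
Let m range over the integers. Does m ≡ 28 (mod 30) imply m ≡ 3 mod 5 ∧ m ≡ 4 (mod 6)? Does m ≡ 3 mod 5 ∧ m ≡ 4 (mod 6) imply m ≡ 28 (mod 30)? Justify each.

The biconditional holds.

[⇒] Suppose m ≡ 28 (mod 30); write m = 30j + 28. Since 5 ∣ 30, reducing mod 5 gives m ≡ 28 ≡ 3 (mod 5); since 6 ∣ 30, reducing mod 6 gives m ≡ 28 ≡ 4 (mod 6).

[⇐] Conversely, if m ≡ 3 (mod 5) and m ≡ 4 (mod 6), then by the Chinese remainder theorem m ≡ 28 (mod 30). This is exactly m ≡ 28 (mod 30).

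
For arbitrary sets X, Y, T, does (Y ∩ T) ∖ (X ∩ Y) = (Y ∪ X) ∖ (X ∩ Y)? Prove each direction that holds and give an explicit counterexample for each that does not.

The sets are not equal: only the forward inclusion holds.

Forward inclusion. Let x ∈ (Y ∩ T) ∖ (X ∩ Y). Then x ∈ Y ∩ T and x ∉ X, from which x ∈ (Y ∪ X) ∖ (X ∩ Y).

Reverse inclusion. This inclusion fails. Take X = {1}, Y = ∅, T = ∅; then 1 ∈ (Y ∪ X) ∖ (X ∩ Y) but 1 ∉ (Y ∩ T) ∖ (X ∩ Y).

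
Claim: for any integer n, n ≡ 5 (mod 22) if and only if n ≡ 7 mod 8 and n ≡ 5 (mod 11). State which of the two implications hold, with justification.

(⟹) This fails: n = 49 gives 49 ≡ 5 (mod 22) but 49 ≡ 1 (mod 8), so the conjunction on the right does not hold.

(⟸) Conversely, if n ≡ 7 (mod 8) and n ≡ 5 (mod 11), then by the Chinese remainder theorem n ≡ 71 (mod 88). Since 71 ≡ 5 (mod 22) and 22 ∣ 88, we get n ≡ 5 (mod 22).

Only the reverse direction holds.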